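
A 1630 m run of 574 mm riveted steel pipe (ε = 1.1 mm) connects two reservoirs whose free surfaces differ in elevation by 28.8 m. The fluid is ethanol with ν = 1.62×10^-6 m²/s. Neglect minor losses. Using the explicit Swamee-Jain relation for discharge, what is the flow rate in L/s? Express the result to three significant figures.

Swamee-Jain (Type II): Q = -0.965·√(gD⁵h_f/L)·ln[ε/(3.7D) + √(3.17ν²L/(gD³h_f))]
√(gD⁵h_f/L) = √(9.81·0.574⁵·28.8/1630) = 0.1039
ε/(3.7D) = 5.18×10^-4; √(3.17ν²L/(gD³h_f)) = 1.59×10^-5
Q = -0.965·0.1039·ln(5.339×10^-4) = 0.7557 m³/s
Check: V = 2.92 m/s, Re = 1.03×10^6, f = 0.02342, h_f = 28.9 m ≈ 28.8 m ✓

Q ≈ 756 L/s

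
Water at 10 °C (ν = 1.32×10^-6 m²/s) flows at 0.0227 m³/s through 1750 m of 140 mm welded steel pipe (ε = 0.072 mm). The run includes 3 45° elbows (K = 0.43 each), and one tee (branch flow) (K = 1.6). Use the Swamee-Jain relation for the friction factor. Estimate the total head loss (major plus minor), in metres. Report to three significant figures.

H_L ≈ 27.3 m

V = 4Q/(πD²) = 1.475 m/s; V²/2g = 0.1108 m
Re = 1.56×10^5, ε/D = 5.14×10^-4 → f = 0.01946 (Swamee-Jain)
Major: h_f = f(L/D)·V²/2g = 0.01946·12500·0.1108 = 26.96 m
Minor: ΣK = 2.89; h_m = ΣK·V²/2g = 0.3203 m
Total H_L = 26.96 + 0.3203 = 27.28 m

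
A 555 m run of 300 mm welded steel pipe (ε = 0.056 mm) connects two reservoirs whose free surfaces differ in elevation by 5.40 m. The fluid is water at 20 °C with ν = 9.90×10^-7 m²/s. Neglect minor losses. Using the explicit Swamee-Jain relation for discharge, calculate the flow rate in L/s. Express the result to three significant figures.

Q ≈ 138 L/s

Swamee-Jain (Type II): Q = -0.965·√(gD⁵h_f/L)·ln[ε/(3.7D) + √(3.17ν²L/(gD³h_f))]
√(gD⁵h_f/L) = √(9.81·0.300⁵·5.40/555) = 0.01523
ε/(3.7D) = 5.05×10^-5; √(3.17ν²L/(gD³h_f)) = 3.47×10^-5
Q = -0.965·0.01523·ln(8.517×10^-5) = 0.1377 m³/s
Check: V = 1.95 m/s, Re = 5.90×10^5, f = 0.01517, h_f = 5.43 m ≈ 5.40 m ✓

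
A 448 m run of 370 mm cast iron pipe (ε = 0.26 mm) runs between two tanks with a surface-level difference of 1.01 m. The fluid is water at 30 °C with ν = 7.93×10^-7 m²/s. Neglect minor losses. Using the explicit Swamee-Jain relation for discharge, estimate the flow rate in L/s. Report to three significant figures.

Swamee-Jain (Type II): Q = -0.965·√(gD⁵h_f/L)·ln[ε/(3.7D) + √(3.17ν²L/(gD³h_f))]
√(gD⁵h_f/L) = √(9.81·0.370⁵·1.01/448) = 0.01238
ε/(3.7D) = 1.90×10^-4; √(3.17ν²L/(gD³h_f)) = 4.22×10^-5
Q = -0.965·0.01238·ln(2.321×10^-4) = 0.1000 m³/s
Check: V = 0.930 m/s, Re = 4.34×10^5, f = 0.01905, h_f = 1.02 m ≈ 1.01 m ✓

Q ≈ 100 L/s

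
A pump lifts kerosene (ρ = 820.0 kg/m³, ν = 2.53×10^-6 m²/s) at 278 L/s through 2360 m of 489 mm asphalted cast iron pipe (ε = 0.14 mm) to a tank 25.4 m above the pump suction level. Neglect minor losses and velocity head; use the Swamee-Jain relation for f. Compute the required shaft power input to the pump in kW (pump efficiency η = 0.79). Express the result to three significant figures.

P_shaft ≈ 97.9 kW

V = 4Q/(πD²) = 1.480 m/s; Re = 2.86×10^5; ε/D = 2.86×10^-4; f = 0.01704
h_f = f(L/D)V²/2g = 9.185 m
Total head H = z + h_f = 25.4 + 9.185 = 34.59 m
P_hyd = ρgQH = 820.0·9.81·0.278·34.59 = 77.34 kW
P_shaft = P_hyd/η = 77.34/0.79 = 97.90 kW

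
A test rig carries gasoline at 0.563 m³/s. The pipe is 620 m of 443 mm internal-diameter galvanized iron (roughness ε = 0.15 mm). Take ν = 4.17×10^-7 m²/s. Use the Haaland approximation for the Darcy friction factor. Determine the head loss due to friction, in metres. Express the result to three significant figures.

V = 4Q/(πD²) = 4·0.563/(π·0.443²) = 3.653 m/s
Re = VD/ν = 3.653·0.443/4.17×10^-7 = 3.88×10^6 → turbulent
ε/D = 0.15/443 = 3.39×10^-4
Haaland: f = 0.01552
h_f = f(L/D)V²/(2g) = 0.01552·(620/0.443)·3.653²/(2·9.81) = 14.77 m

h_f ≈ 14.8 m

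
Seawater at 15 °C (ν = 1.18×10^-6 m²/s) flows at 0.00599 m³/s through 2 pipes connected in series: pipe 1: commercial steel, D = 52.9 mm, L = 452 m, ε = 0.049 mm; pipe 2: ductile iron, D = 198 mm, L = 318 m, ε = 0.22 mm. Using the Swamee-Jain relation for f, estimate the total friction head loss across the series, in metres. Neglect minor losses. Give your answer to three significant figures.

Pipe 1: V = 2.725 m/s, Re = 1.22×10^5, ε/D = 9.26×10^-4, f = 0.02168, h_1 = f(L/D)V²/2g = 70.13 m
Pipe 2: V = 0.1945 m/s, Re = 3.26×10^4, ε/D = 0.00111, f = 0.02604, h_2 = f(L/D)V²/2g = 0.08068 m
Series → Q common, losses add: H = Σh = 70.21 m

H ≈ 70.2 m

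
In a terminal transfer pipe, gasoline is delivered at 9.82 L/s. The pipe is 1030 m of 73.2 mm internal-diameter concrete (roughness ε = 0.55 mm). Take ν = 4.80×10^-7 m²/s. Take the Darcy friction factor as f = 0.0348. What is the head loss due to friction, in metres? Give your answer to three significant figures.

V = 4Q/(πD²) = 4·0.00982/(π·0.0732²) = 2.333 m/s
h_f = f(L/D)V²/(2g) = 0.03480·(1030/0.0732)·2.333²/(2·9.81) = 135.9 m

h_f ≈ 136 m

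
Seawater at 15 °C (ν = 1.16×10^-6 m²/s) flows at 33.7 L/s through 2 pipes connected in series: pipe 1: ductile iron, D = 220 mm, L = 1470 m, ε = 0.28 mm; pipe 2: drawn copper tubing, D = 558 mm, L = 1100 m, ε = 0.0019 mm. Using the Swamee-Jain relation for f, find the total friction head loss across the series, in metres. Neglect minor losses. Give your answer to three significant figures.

Pipe 1: V = 0.8865 m/s, Re = 1.68×10^5, ε/D = 0.00127, f = 0.02242, h_1 = f(L/D)V²/2g = 6.000 m
Pipe 2: V = 0.1378 m/s, Re = 6.63×10^4, ε/D = 3.41×10^-6, f = 0.01952, h_2 = f(L/D)V²/2g = 0.03724 m
Series → Q common, losses add: H = Σh = 6.038 m

H ≈ 6.04 m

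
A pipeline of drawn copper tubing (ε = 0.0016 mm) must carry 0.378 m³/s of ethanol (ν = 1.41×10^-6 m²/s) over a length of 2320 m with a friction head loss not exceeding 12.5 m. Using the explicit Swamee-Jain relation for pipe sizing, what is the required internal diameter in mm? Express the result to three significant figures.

D ≈ 493 mm

Swamee-Jain (Type III): D = 0.66·[ε^1.25·(LQ²/(gh_f))^4.75 + ν·Q^9.4·(L/(gh_f))^5.2]^0.04
LQ²/(gh_f) = 2.703; L/(gh_f) = 18.92
Term 1 = ε^1.25·(…)^4.75 = 6.41×10^-6; Term 2 = ν·Q^9.4·(…)^5.2 = 6.57×10^-4
D = 0.66·(6.41×10^-6 + 6.57×10^-4)^0.04 = 0.4925 m = 493 mm
Check: V = 1.98 m/s, Re = 6.93×10^5, f = 0.01242, h_f = 11.7 m ≈ 12.5 m ✓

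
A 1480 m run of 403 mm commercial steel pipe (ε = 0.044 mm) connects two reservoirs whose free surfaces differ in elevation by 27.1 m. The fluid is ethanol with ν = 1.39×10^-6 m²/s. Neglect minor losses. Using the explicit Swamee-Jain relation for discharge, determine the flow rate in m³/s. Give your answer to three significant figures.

Q ≈ 0.416 m³/s

Swamee-Jain (Type II): Q = -0.965·√(gD⁵h_f/L)·ln[ε/(3.7D) + √(3.17ν²L/(gD³h_f))]
√(gD⁵h_f/L) = √(9.81·0.403⁵·27.1/1480) = 0.04370
ε/(3.7D) = 2.95×10^-5; √(3.17ν²L/(gD³h_f)) = 2.28×10^-5
Q = -0.965·0.04370·ln(5.233×10^-5) = 0.4157 m³/s
Check: V = 3.26 m/s, Re = 9.45×10^5, f = 0.01370, h_f = 27.2 m ≈ 27.1 m ✓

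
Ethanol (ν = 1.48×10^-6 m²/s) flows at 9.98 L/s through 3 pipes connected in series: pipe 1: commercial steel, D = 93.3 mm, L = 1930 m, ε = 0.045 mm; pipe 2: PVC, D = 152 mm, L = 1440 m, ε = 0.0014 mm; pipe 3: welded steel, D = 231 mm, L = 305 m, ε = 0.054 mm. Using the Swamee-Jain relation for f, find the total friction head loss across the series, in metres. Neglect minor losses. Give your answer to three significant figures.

H ≈ 49.2 m

Pipe 1: V = 1.460 m/s, Re = 9.20×10^4, ε/D = 4.82×10^-4, f = 0.02056, h_1 = f(L/D)V²/2g = 46.20 m
Pipe 2: V = 0.5500 m/s, Re = 5.65×10^4, ε/D = 9.21×10^-6, f = 0.02024, h_2 = f(L/D)V²/2g = 2.957 m
Pipe 3: V = 0.2381 m/s, Re = 3.72×10^4, ε/D = 2.34×10^-4, f = 0.02301, h_3 = f(L/D)V²/2g = 0.08781 m
Series → Q common, losses add: H = Σh = 49.24 m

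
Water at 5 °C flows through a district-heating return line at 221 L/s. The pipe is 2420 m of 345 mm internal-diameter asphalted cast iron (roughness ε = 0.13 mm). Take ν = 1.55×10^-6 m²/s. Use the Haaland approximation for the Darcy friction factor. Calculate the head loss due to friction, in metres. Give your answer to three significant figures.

h_f ≈ 33.4 m

V = 4Q/(πD²) = 4·0.221/(π·0.345²) = 2.364 m/s
Re = VD/ν = 2.364·0.345/1.55×10^-6 = 5.26×10^5 → turbulent
ε/D = 0.13/345 = 3.77×10^-4
Haaland: f = 0.01670
h_f = f(L/D)V²/(2g) = 0.01670·(2420/0.345)·2.364²/(2·9.81) = 33.36 m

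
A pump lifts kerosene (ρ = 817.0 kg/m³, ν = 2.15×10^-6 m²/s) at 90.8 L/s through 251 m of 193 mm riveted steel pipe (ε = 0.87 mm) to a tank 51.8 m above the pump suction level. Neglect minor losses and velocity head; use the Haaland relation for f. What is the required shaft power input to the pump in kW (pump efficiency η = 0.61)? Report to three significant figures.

V = 4Q/(πD²) = 3.104 m/s; Re = 2.79×10^5; ε/D = 0.00451; f = 0.02983
h_f = f(L/D)V²/2g = 19.05 m
Total head H = z + h_f = 51.8 + 19.05 = 70.85 m
P_hyd = ρgQH = 817.0·9.81·0.0908·70.85 = 51.56 kW
P_shaft = P_hyd/η = 51.56/0.61 = 84.52 kW

P_shaft ≈ 84.5 kW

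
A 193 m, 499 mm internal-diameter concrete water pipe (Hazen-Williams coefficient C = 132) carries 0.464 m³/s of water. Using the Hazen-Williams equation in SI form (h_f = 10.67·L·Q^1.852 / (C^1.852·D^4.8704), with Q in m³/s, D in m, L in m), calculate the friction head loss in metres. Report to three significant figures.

h_f ≈ 1.73 m

h_f = 10.67·193·0.464^1.852 / (132^1.852·0.499^4.8704) = 1.735 m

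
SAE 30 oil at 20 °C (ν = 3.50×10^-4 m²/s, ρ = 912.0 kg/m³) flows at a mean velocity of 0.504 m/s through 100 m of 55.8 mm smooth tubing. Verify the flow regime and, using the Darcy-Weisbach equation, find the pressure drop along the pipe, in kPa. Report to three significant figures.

Δp ≈ 165 kPa

Re = VD/ν = 0.504·0.05580/3.50×10^-4 = 80.4 → laminar (Re < 2300)
f = 64/Re = 0.7965
h_f = f(L/D)V²/(2g) = 0.7965·(100/0.05580)·0.504²/(2·9.81) = 18.48 m
Δp = ρg·h_f = 912.0·9.81·18.48 = 165.3 kPa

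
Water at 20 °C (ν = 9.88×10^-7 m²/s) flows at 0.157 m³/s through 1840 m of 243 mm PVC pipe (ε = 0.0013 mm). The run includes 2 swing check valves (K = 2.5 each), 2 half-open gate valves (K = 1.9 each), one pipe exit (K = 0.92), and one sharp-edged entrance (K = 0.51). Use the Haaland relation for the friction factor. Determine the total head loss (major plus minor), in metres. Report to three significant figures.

H_L ≈ 59.2 m

V = 4Q/(πD²) = 3.385 m/s; V²/2g = 0.5841 m
Re = 8.33×10^5, ε/D = 5.35×10^-6 → f = 0.01203 (Haaland)
Major: h_f = f(L/D)·V²/2g = 0.01203·7572·0.5841 = 53.22 m
Minor: ΣK = 10.2; h_m = ΣK·V²/2g = 5.975 m
Total H_L = 53.22 + 5.975 = 59.19 m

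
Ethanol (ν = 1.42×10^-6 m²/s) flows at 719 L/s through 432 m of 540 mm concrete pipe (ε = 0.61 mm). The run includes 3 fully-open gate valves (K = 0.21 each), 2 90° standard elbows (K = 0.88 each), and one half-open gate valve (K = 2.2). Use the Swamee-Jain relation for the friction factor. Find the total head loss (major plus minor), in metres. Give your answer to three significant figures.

H_L ≈ 10.6 m

V = 4Q/(πD²) = 3.139 m/s; V²/2g = 0.5023 m
Re = 1.19×10^6, ε/D = 0.00113 → f = 0.02054 (Swamee-Jain)
Major: h_f = f(L/D)·V²/2g = 0.02054·800.0·0.5023 = 8.256 m
Minor: ΣK = 4.59; h_m = ΣK·V²/2g = 2.306 m
Total H_L = 8.256 + 2.306 = 10.56 m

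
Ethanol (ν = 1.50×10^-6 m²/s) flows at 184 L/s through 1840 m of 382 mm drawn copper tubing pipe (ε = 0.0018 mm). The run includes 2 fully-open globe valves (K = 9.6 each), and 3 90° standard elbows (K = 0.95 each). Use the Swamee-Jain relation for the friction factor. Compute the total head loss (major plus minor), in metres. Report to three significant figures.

V = 4Q/(πD²) = 1.605 m/s; V²/2g = 0.1314 m
Re = 4.09×10^5, ε/D = 4.71×10^-6 → f = 0.01364 (Swamee-Jain)
Major: h_f = f(L/D)·V²/2g = 0.01364·4817·0.1314 = 8.633 m
Minor: ΣK = 22.0; h_m = ΣK·V²/2g = 2.897 m
Total H_L = 8.633 + 2.897 = 11.53 m

H_L ≈ 11.5 m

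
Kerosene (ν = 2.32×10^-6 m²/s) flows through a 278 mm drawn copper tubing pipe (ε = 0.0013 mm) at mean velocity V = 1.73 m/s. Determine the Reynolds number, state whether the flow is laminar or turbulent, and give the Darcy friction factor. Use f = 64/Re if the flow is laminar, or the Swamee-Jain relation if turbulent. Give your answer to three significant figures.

Re = VD/ν = 1.730·0.278/2.32×10^-6 = 2.07×10^5
Re > 4000 → turbulent; ε/D = 4.68×10^-6
Swamee-Jain: f = 0.01547

Re ≈ 2.07×10^5; turbulent; f ≈ 0.0155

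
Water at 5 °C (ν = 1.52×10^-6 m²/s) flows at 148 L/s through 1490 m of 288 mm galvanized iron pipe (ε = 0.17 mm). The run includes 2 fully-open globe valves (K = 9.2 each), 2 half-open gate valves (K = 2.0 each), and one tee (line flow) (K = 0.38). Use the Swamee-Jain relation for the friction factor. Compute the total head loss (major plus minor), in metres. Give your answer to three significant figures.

V = 4Q/(πD²) = 2.272 m/s; V²/2g = 0.2631 m
Re = 4.30×10^5, ε/D = 5.90×10^-4 → f = 0.01845 (Swamee-Jain)
Major: h_f = f(L/D)·V²/2g = 0.01845·5174·0.2631 = 25.11 m
Minor: ΣK = 22.8; h_m = ΣK·V²/2g = 5.993 m
Total H_L = 25.11 + 5.993 = 31.10 m

H_L ≈ 31.1 m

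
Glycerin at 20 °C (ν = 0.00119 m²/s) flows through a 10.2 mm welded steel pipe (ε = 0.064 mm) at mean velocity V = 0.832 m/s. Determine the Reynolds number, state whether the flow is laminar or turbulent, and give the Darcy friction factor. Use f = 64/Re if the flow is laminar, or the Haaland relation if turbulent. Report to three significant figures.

Re ≈ 7.13; laminar; f = 64/Re ≈ 8.97

Re = VD/ν = 0.8320·0.0102/0.00119 = 7.13
Re < 2300 → laminar → f = 64/Re = 8.974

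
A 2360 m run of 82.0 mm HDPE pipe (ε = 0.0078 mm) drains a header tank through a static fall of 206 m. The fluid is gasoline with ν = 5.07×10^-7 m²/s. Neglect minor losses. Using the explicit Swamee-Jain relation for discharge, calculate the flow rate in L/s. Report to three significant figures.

Swamee-Jain (Type II): Q = -0.965·√(gD⁵h_f/L)·ln[ε/(3.7D) + √(3.17ν²L/(gD³h_f))]
√(gD⁵h_f/L) = √(9.81·0.0820⁵·206/2360) = 0.001782
ε/(3.7D) = 2.57×10^-5; √(3.17ν²L/(gD³h_f)) = 4.15×10^-5
Q = -0.965·0.001782·ln(6.725×10^-5) = 0.01652 m³/s
Check: V = 3.13 m/s, Re = 5.06×10^5, f = 0.01439, h_f = 207 m ≈ 206 m ✓

Q ≈ 16.5 L/s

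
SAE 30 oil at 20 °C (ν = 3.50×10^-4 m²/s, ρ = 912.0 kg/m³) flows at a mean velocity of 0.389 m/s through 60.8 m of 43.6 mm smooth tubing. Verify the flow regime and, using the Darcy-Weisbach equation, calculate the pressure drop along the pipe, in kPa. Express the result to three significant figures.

Re = VD/ν = 0.389·0.04360/3.50×10^-4 = 48.5 → laminar (Re < 2300)
f = 64/Re = 1.321
h_f = f(L/D)V²/(2g) = 1.321·(60.8/0.04360)·0.389²/(2·9.81) = 14.20 m
Δp = ρg·h_f = 912.0·9.81·14.20 = 127.1 kPa

Δp ≈ 127 kPa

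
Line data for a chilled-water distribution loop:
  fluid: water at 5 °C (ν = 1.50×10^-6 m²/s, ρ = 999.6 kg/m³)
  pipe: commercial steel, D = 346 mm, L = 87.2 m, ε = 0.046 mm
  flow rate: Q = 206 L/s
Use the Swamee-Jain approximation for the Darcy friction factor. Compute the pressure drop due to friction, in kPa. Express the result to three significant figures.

Δp ≈ 8.96 kPa

V = 4Q/(πD²) = 4·0.206/(π·0.346²) = 2.191 m/s
Re = VD/ν = 2.191·0.346/1.50×10^-6 = 5.05×10^5 → turbulent
ε/D = 0.046/346 = 1.33×10^-4
Swamee-Jain: f = 0.01482
h_f = f(L/D)V²/(2g) = 0.01482·(87.2/0.346)·2.191²/(2·9.81) = 0.9139 m
Δp = ρg·h_f = 999.6·9.81·0.9139 = 8.962 kPa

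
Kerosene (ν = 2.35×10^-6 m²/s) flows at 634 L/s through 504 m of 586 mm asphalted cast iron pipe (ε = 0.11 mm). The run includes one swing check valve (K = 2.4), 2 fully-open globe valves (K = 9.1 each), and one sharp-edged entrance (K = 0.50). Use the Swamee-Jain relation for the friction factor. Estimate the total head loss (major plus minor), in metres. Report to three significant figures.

V = 4Q/(πD²) = 2.351 m/s; V²/2g = 0.2816 m
Re = 5.86×10^5, ε/D = 1.88×10^-4 → f = 0.01519 (Swamee-Jain)
Major: h_f = f(L/D)·V²/2g = 0.01519·860.1·0.2816 = 3.679 m
Minor: ΣK = 21.1; h_m = ΣK·V²/2g = 5.943 m
Total H_L = 3.679 + 5.943 = 9.622 m

H_L ≈ 9.62 m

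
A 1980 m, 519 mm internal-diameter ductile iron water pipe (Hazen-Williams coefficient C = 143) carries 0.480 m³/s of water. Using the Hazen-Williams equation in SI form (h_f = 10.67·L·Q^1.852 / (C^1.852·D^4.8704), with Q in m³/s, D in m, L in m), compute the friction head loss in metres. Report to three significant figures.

h_f = 10.67·1980·0.480^1.852 / (143^1.852·0.519^4.8704) = 13.49 m

h_f ≈ 13.5 m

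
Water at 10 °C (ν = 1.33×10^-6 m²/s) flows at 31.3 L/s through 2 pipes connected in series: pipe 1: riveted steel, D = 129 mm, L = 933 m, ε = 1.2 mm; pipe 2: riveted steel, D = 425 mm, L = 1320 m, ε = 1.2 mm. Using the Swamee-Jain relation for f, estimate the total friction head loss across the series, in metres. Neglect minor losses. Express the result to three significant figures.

Pipe 1: V = 2.395 m/s, Re = 2.32×10^5, ε/D = 0.00930, f = 0.03741, h_1 = f(L/D)V²/2g = 79.09 m
Pipe 2: V = 0.2206 m/s, Re = 7.05×10^4, ε/D = 0.00282, f = 0.02787, h_2 = f(L/D)V²/2g = 0.2148 m
Series → Q common, losses add: H = Σh = 79.30 m

H ≈ 79.3 m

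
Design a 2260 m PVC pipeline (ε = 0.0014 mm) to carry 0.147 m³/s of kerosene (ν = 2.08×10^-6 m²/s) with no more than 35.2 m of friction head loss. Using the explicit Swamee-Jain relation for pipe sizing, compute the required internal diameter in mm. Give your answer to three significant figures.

Swamee-Jain (Type III): D = 0.66·[ε^1.25·(LQ²/(gh_f))^4.75 + ν·Q^9.4·(L/(gh_f))^5.2]^0.04
LQ²/(gh_f) = 0.1414; L/(gh_f) = 6.545
Term 1 = ε^1.25·(…)^4.75 = 4.44×10^-12; Term 2 = ν·Q^9.4·(…)^5.2 = 5.41×10^-10
D = 0.66·(4.44×10^-12 + 5.41×10^-10)^0.04 = 0.2812 m = 281 mm
Check: V = 2.37 m/s, Re = 3.20×10^5, f = 0.01426, h_f = 32.7 m ≈ 35.2 m ✓

D ≈ 281 mm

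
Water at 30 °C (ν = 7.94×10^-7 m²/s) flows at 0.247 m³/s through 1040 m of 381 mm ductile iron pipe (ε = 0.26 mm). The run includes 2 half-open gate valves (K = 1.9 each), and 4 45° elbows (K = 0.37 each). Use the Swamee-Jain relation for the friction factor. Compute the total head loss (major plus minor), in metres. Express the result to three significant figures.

H_L ≈ 13.3 m

V = 4Q/(πD²) = 2.166 m/s; V²/2g = 0.2392 m
Re = 1.04×10^6, ε/D = 6.82×10^-4 → f = 0.01841 (Swamee-Jain)
Major: h_f = f(L/D)·V²/2g = 0.01841·2730·0.2392 = 12.02 m
Minor: ΣK = 5.28; h_m = ΣK·V²/2g = 1.263 m
Total H_L = 12.02 + 1.263 = 13.28 m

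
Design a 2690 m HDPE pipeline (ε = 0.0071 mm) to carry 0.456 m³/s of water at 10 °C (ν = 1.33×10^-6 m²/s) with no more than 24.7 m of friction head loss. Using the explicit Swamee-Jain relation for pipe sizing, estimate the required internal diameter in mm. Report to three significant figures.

D ≈ 473 mm

Swamee-Jain (Type III): D = 0.66·[ε^1.25·(LQ²/(gh_f))^4.75 + ν·Q^9.4·(L/(gh_f))^5.2]^0.04
LQ²/(gh_f) = 2.308; L/(gh_f) = 11.10
Term 1 = ε^1.25·(…)^4.75 = 1.95×10^-5; Term 2 = ν·Q^9.4·(…)^5.2 = 2.26×10^-4
D = 0.66·(1.95×10^-5 + 2.26×10^-4)^0.04 = 0.4733 m = 473 mm
Check: V = 2.59 m/s, Re = 9.22×10^5, f = 0.01211, h_f = 23.6 m ≈ 24.7 m ✓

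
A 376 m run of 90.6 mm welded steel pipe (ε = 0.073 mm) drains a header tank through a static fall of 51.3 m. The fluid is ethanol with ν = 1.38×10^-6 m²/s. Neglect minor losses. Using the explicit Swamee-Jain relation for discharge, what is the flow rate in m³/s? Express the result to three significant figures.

Q ≈ 0.0224 m³/s

Swamee-Jain (Type II): Q = -0.965·√(gD⁵h_f/L)·ln[ε/(3.7D) + √(3.17ν²L/(gD³h_f))]
√(gD⁵h_f/L) = √(9.81·0.0906⁵·51.3/376) = 0.002858
ε/(3.7D) = 2.18×10^-4; √(3.17ν²L/(gD³h_f)) = 7.79×10^-5
Q = -0.965·0.002858·ln(2.956×10^-4) = 0.02242 m³/s
Check: V = 3.48 m/s, Re = 2.28×10^5, f = 0.02021, h_f = 51.7 m ≈ 51.3 m ✓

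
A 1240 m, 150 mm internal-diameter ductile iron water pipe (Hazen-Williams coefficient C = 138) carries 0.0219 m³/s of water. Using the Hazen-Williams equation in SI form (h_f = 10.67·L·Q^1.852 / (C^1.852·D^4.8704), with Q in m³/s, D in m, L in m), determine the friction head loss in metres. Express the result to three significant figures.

h_f = 10.67·1240·0.0219^1.852 / (138^1.852·0.150^4.8704) = 12.53 m

h_f ≈ 12.5 m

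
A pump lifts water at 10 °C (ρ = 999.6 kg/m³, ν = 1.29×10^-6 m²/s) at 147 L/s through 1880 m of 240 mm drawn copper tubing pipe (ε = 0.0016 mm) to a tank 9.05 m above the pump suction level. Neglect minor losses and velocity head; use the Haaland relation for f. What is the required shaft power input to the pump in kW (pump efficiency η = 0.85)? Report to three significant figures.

V = 4Q/(πD²) = 3.249 m/s; Re = 6.05×10^5; ε/D = 6.67×10^-6; f = 0.01271
h_f = f(L/D)V²/2g = 53.60 m
Total head H = z + h_f = 9.05 + 53.60 = 62.65 m
P_hyd = ρgQH = 999.6·9.81·0.147·62.65 = 90.31 kW
P_shaft = P_hyd/η = 90.31/0.85 = 106.2 kW

P_shaft ≈ 106 kW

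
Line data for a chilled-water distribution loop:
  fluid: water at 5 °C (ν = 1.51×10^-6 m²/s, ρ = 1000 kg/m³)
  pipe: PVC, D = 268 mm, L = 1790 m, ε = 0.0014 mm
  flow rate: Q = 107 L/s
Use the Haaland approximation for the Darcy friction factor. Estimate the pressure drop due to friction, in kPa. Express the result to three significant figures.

V = 4Q/(πD²) = 4·0.107/(π·0.268²) = 1.897 m/s
Re = VD/ν = 1.897·0.268/1.51×10^-6 = 3.37×10^5 → turbulent
ε/D = 0.0014/268 = 5.22×10^-6
Haaland: f = 0.01408
h_f = f(L/D)V²/(2g) = 0.01408·(1790/0.268)·1.897²/(2·9.81) = 17.25 m
Δp = ρg·h_f = 1000·9.81·17.25 = 169.2 kPa

Δp ≈ 169 kPa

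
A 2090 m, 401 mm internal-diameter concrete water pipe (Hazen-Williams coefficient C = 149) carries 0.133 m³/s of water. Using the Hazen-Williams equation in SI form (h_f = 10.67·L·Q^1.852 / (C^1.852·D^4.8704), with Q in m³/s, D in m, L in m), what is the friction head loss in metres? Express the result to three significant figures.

h_f = 10.67·2090·0.133^1.852 / (149^1.852·0.401^4.8704) = 4.303 m

h_f ≈ 4.30 m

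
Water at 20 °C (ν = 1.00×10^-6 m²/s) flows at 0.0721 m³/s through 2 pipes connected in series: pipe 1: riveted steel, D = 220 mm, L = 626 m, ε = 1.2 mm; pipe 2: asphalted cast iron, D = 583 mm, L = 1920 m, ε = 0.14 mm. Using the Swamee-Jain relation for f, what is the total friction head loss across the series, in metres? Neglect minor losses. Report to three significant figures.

H ≈ 16.7 m

Pipe 1: V = 1.897 m/s, Re = 4.17×10^5, ε/D = 0.00545, f = 0.03151, h_1 = f(L/D)V²/2g = 16.44 m
Pipe 2: V = 0.2701 m/s, Re = 1.57×10^5, ε/D = 2.40×10^-4, f = 0.01795, h_2 = f(L/D)V²/2g = 0.2198 m
Series → Q common, losses add: H = Σh = 16.66 m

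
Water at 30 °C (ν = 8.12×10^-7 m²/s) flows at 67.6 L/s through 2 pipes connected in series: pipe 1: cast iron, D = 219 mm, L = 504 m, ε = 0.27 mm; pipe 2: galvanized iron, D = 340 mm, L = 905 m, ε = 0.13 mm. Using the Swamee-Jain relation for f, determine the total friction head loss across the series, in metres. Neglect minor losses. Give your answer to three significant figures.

Pipe 1: V = 1.795 m/s, Re = 4.84×10^5, ε/D = 0.00123, f = 0.02133, h_1 = f(L/D)V²/2g = 8.058 m
Pipe 2: V = 0.7446 m/s, Re = 3.12×10^5, ε/D = 3.82×10^-4, f = 0.01756, h_2 = f(L/D)V²/2g = 1.321 m
Series → Q common, losses add: H = Σh = 9.378 m

H ≈ 9.38 m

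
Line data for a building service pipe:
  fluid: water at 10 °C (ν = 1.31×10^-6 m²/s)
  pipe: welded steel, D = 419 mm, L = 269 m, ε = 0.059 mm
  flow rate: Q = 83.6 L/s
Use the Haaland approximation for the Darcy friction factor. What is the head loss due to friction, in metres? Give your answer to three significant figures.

V = 4Q/(πD²) = 4·0.0836/(π·0.419²) = 0.6063 m/s
Re = VD/ν = 0.6063·0.419/1.31×10^-6 = 1.94×10^5 → turbulent
ε/D = 0.059/419 = 1.41×10^-4
Haaland: f = 0.01655
h_f = f(L/D)V²/(2g) = 0.01655·(269/0.419)·0.6063²/(2·9.81) = 0.1991 m

h_f ≈ 0.199 m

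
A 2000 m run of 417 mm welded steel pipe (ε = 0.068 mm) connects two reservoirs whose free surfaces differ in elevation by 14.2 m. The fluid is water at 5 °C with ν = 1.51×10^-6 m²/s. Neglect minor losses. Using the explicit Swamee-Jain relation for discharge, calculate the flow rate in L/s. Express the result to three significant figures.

Q ≈ 269 L/s

Swamee-Jain (Type II): Q = -0.965·√(gD⁵h_f/L)·ln[ε/(3.7D) + √(3.17ν²L/(gD³h_f))]
√(gD⁵h_f/L) = √(9.81·0.417⁵·14.2/2000) = 0.02963
ε/(3.7D) = 4.41×10^-5; √(3.17ν²L/(gD³h_f)) = 3.78×10^-5
Q = -0.965·0.02963·ln(8.190×10^-5) = 0.2691 m³/s
Check: V = 1.97 m/s, Re = 5.44×10^5, f = 0.01503, h_f = 14.3 m ≈ 14.2 m ✓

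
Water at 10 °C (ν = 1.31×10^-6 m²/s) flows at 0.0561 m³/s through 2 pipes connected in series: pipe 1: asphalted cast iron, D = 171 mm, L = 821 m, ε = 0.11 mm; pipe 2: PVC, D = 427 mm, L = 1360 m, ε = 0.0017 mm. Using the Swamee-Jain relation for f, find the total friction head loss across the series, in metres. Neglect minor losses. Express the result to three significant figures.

H ≈ 28.2 m

Pipe 1: V = 2.443 m/s, Re = 3.19×10^5, ε/D = 6.43×10^-4, f = 0.01904, h_1 = f(L/D)V²/2g = 27.80 m
Pipe 2: V = 0.3918 m/s, Re = 1.28×10^5, ε/D = 3.98×10^-6, f = 0.01701, h_2 = f(L/D)V²/2g = 0.4238 m
Series → Q common, losses add: H = Σh = 28.22 m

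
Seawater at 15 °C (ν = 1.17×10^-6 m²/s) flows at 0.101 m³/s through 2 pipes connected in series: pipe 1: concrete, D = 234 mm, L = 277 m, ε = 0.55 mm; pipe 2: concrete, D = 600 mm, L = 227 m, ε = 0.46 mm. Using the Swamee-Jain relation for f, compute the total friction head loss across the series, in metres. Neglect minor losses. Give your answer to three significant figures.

H ≈ 8.34 m

Pipe 1: V = 2.349 m/s, Re = 4.70×10^5, ε/D = 0.00235, f = 0.02492, h_1 = f(L/D)V²/2g = 8.293 m
Pipe 2: V = 0.3572 m/s, Re = 1.83×10^5, ε/D = 7.67×10^-4, f = 0.02035, h_2 = f(L/D)V²/2g = 0.05007 m
Series → Q common, losses add: H = Σh = 8.344 m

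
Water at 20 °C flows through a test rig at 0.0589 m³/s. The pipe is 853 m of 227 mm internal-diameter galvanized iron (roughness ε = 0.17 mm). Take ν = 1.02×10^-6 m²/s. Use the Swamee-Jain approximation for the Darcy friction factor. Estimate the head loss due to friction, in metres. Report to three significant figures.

h_f ≈ 7.93 m

V = 4Q/(πD²) = 4·0.0589/(π·0.227²) = 1.455 m/s
Re = VD/ν = 1.455·0.227/1.02×10^-6 = 3.24×10^5 → turbulent
ε/D = 0.17/227 = 7.49×10^-4
Swamee-Jain: f = 0.01955
h_f = f(L/D)V²/(2g) = 0.01955·(853/0.227)·1.455²/(2·9.81) = 7.931 m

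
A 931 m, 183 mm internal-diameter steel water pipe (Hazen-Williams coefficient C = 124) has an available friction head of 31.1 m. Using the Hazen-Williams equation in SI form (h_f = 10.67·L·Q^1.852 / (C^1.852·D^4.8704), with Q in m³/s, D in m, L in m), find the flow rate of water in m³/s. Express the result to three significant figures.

Rearranging: Q = [h_f·C^1.852·D^4.8704 / (10.67·L)]^(1/1.852)
Q = [31.1·124^1.852·0.183^4.8704 / (10.67·931)]^0.540 = 0.06332 m³/s

Q ≈ 0.0633 m³/s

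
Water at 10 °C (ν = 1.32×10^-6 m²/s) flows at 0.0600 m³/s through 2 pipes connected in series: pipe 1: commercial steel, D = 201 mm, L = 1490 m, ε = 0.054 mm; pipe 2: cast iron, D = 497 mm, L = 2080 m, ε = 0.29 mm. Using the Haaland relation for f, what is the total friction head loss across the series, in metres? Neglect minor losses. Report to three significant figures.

H ≈ 22.9 m

Pipe 1: V = 1.891 m/s, Re = 2.88×10^5, ε/D = 2.69×10^-4, f = 0.01664, h_1 = f(L/D)V²/2g = 22.49 m
Pipe 2: V = 0.3093 m/s, Re = 1.16×10^5, ε/D = 5.84×10^-4, f = 0.02006, h_2 = f(L/D)V²/2g = 0.4092 m
Series → Q common, losses add: H = Σh = 22.90 m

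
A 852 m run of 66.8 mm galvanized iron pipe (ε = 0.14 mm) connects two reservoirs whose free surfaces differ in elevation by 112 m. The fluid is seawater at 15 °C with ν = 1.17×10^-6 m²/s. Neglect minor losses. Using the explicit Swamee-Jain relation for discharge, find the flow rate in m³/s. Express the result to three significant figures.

Q ≈ 0.00923 m³/s

Swamee-Jain (Type II): Q = -0.965·√(gD⁵h_f/L)·ln[ε/(3.7D) + √(3.17ν²L/(gD³h_f))]
√(gD⁵h_f/L) = √(9.81·0.0668⁵·112/852) = 0.001310
ε/(3.7D) = 5.66×10^-4; √(3.17ν²L/(gD³h_f)) = 1.06×10^-4
Q = -0.965·0.001310·ln(6.727×10^-4) = 0.009231 m³/s
Check: V = 2.63 m/s, Re = 1.50×10^5, f = 0.02504, h_f = 113 m ≈ 112 m ✓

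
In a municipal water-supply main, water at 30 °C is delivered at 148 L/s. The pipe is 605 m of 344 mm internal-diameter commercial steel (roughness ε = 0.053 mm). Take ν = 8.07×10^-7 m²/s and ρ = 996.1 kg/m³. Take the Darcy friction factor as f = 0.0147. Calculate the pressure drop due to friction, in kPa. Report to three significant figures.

V = 4Q/(πD²) = 4·0.148/(π·0.344²) = 1.592 m/s
h_f = f(L/D)V²/(2g) = 0.01470·(605/0.344)·1.592²/(2·9.81) = 3.341 m
Δp = ρg·h_f = 996.1·9.81·3.341 = 32.65 kPa

Δp ≈ 32.7 kPa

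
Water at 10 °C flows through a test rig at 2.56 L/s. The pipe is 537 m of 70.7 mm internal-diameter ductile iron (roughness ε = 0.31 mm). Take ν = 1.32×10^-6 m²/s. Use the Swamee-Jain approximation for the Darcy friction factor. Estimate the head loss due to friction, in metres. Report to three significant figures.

V = 4Q/(πD²) = 4·0.00256/(π·0.0707²) = 0.6521 m/s
Re = VD/ν = 0.6521·0.0707/1.32×10^-6 = 3.49×10^4 → turbulent
ε/D = 0.31/70.7 = 0.00438
Swamee-Jain: f = 0.03231
h_f = f(L/D)V²/(2g) = 0.03231·(537/0.0707)·0.6521²/(2·9.81) = 5.318 m

h_f ≈ 5.32 m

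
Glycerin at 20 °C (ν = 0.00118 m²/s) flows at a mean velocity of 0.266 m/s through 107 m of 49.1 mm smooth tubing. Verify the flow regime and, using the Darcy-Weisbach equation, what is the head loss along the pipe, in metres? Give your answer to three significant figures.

Re = VD/ν = 0.266·0.04910/0.00118 = 11.1 → laminar (Re < 2300)
f = 64/Re = 5.782
h_f = f(L/D)V²/(2g) = 5.782·(107/0.04910)·0.266²/(2·9.81) = 45.44 m

h_f ≈ 45.4 m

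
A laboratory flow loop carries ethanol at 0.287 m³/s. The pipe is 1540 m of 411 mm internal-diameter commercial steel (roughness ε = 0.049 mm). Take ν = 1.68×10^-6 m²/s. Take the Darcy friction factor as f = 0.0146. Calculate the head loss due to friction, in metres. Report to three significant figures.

h_f ≈ 13.0 m

V = 4Q/(πD²) = 4·0.287/(π·0.411²) = 2.163 m/s
h_f = f(L/D)V²/(2g) = 0.01460·(1540/0.411)·2.163²/(2·9.81) = 13.05 m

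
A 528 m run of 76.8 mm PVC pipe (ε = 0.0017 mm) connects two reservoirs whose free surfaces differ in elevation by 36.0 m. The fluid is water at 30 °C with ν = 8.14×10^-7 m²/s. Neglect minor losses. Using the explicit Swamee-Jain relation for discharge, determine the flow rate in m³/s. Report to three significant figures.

Swamee-Jain (Type II): Q = -0.965·√(gD⁵h_f/L)·ln[ε/(3.7D) + √(3.17ν²L/(gD³h_f))]
√(gD⁵h_f/L) = √(9.81·0.0768⁵·36.0/528) = 0.001337
ε/(3.7D) = 5.98×10^-6; √(3.17ν²L/(gD³h_f)) = 8.33×10^-5
Q = -0.965·0.001337·ln(8.924×10^-5) = 0.01203 m³/s
Check: V = 2.60 m/s, Re = 2.45×10^5, f = 0.01516, h_f = 35.8 m ≈ 36.0 m ✓

Q ≈ 0.0120 m³/s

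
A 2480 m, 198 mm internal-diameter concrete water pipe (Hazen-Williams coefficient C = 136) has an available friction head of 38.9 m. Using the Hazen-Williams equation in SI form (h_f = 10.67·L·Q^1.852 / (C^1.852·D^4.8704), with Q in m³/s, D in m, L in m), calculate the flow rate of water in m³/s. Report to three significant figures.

Rearranging: Q = [h_f·C^1.852·D^4.8704 / (10.67·L)]^(1/1.852)
Q = [38.9·136^1.852·0.198^4.8704 / (10.67·2480)]^0.540 = 0.05681 m³/s

Q ≈ 0.0568 m³/s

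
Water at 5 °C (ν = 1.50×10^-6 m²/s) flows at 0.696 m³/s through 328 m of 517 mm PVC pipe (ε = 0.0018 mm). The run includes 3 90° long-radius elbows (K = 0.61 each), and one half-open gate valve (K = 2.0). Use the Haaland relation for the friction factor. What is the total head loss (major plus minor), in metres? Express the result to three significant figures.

H_L ≈ 6.20 m

V = 4Q/(πD²) = 3.315 m/s; V²/2g = 0.5602 m
Re = 1.14×10^6, ε/D = 3.48×10^-6 → f = 0.01139 (Haaland)
Major: h_f = f(L/D)·V²/2g = 0.01139·634.4·0.5602 = 4.050 m
Minor: ΣK = 3.83; h_m = ΣK·V²/2g = 2.146 m
Total H_L = 4.050 + 2.146 = 6.196 m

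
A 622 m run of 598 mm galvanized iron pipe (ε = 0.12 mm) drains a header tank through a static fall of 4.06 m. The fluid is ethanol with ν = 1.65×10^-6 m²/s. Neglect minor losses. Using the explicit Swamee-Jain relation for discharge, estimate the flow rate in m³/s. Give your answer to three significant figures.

Q ≈ 0.638 m³/s

Swamee-Jain (Type II): Q = -0.965·√(gD⁵h_f/L)·ln[ε/(3.7D) + √(3.17ν²L/(gD³h_f))]
√(gD⁵h_f/L) = √(9.81·0.598⁵·4.06/622) = 0.06998
ε/(3.7D) = 5.42×10^-5; √(3.17ν²L/(gD³h_f)) = 2.51×10^-5
Q = -0.965·0.06998·ln(7.934×10^-5) = 0.6376 m³/s
Check: V = 2.27 m/s, Re = 8.23×10^5, f = 0.01495, h_f = 4.08 m ≈ 4.06 m ✓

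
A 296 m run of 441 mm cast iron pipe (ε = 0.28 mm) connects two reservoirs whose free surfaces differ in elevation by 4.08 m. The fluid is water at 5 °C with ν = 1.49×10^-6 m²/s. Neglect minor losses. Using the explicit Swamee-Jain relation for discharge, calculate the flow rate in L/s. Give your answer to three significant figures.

Q ≈ 391 L/s

Swamee-Jain (Type II): Q = -0.965·√(gD⁵h_f/L)·ln[ε/(3.7D) + √(3.17ν²L/(gD³h_f))]
√(gD⁵h_f/L) = √(9.81·0.441⁵·4.08/296) = 0.04749
ε/(3.7D) = 1.72×10^-4; √(3.17ν²L/(gD³h_f)) = 2.46×10^-5
Q = -0.965·0.04749·ln(1.962×10^-4) = 0.3912 m³/s
Check: V = 2.56 m/s, Re = 7.58×10^5, f = 0.01829, h_f = 4.10 m ≈ 4.08 m ✓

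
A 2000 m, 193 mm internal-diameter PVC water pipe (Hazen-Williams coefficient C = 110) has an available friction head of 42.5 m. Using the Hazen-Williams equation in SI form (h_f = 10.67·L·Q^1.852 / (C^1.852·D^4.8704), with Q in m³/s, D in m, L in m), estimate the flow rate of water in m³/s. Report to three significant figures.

Q ≈ 0.0506 m³/s

Rearranging: Q = [h_f·C^1.852·D^4.8704 / (10.67·L)]^(1/1.852)
Q = [42.5·110^1.852·0.193^4.8704 / (10.67·2000)]^0.540 = 0.05061 m³/s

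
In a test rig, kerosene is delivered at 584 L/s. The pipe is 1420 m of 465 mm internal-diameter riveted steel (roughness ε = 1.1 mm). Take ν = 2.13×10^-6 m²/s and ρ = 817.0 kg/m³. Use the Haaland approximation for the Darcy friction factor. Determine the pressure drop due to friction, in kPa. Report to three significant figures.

Δp ≈ 365 kPa

V = 4Q/(πD²) = 4·0.584/(π·0.465²) = 3.439 m/s
Re = VD/ν = 3.439·0.465/2.13×10^-6 = 7.51×10^5 → turbulent
ε/D = 1.1/465 = 0.00237
Haaland: f = 0.02474
h_f = f(L/D)V²/(2g) = 0.02474·(1420/0.465)·3.439²/(2·9.81) = 45.54 m
Δp = ρg·h_f = 817.0·9.81·45.54 = 365.0 kPa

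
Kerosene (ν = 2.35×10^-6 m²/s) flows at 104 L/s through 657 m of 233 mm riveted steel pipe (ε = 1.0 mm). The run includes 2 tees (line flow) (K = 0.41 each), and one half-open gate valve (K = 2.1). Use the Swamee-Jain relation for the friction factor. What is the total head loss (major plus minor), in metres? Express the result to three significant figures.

V = 4Q/(πD²) = 2.439 m/s; V²/2g = 0.3032 m
Re = 2.42×10^5, ε/D = 0.00429 → f = 0.02961 (Swamee-Jain)
Major: h_f = f(L/D)·V²/2g = 0.02961·2820·0.3032 = 25.31 m
Minor: ΣK = 2.92; h_m = ΣK·V²/2g = 0.8854 m
Total H_L = 25.31 + 0.8854 = 26.20 m

H_L ≈ 26.2 m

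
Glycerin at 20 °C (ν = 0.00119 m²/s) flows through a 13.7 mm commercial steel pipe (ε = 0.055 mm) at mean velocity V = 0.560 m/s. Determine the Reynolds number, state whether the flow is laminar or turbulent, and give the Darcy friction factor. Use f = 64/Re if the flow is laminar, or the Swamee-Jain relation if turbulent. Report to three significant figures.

Re = VD/ν = 0.5600·0.0137/0.00119 = 6.45
Re < 2300 → laminar → f = 64/Re = 9.927

Re ≈ 6.45; laminar; f = 64/Re ≈ 9.93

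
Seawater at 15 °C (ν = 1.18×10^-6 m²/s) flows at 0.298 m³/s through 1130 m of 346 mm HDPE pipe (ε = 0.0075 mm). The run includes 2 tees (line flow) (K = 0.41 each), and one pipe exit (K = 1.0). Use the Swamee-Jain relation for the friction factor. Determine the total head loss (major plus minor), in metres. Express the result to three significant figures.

H_L ≈ 21.4 m

V = 4Q/(πD²) = 3.169 m/s; V²/2g = 0.5120 m
Re = 9.29×10^5, ε/D = 2.17×10^-5 → f = 0.01224 (Swamee-Jain)
Major: h_f = f(L/D)·V²/2g = 0.01224·3266·0.5120 = 20.47 m
Minor: ΣK = 1.82; h_m = ΣK·V²/2g = 0.9318 m
Total H_L = 20.47 + 0.9318 = 21.40 m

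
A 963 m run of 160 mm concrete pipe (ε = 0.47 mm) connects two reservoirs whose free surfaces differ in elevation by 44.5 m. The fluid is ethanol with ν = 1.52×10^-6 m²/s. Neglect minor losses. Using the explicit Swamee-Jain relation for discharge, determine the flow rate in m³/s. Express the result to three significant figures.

Q ≈ 0.0470 m³/s

Swamee-Jain (Type II): Q = -0.965·√(gD⁵h_f/L)·ln[ε/(3.7D) + √(3.17ν²L/(gD³h_f))]
√(gD⁵h_f/L) = √(9.81·0.160⁵·44.5/963) = 0.006894
ε/(3.7D) = 7.94×10^-4; √(3.17ν²L/(gD³h_f)) = 6.28×10^-5
Q = -0.965·0.006894·ln(8.567×10^-4) = 0.04699 m³/s
Check: V = 2.34 m/s, Re = 2.46×10^5, f = 0.02673, h_f = 44.8 m ≈ 44.5 m ✓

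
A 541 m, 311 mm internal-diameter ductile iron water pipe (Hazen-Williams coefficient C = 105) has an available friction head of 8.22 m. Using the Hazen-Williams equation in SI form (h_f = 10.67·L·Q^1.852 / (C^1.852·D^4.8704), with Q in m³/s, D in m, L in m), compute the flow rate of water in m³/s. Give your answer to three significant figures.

Q ≈ 0.141 m³/s

Rearranging: Q = [h_f·C^1.852·D^4.8704 / (10.67·L)]^(1/1.852)
Q = [8.22·105^1.852·0.311^4.8704 / (10.67·541)]^0.540 = 0.1413 m³/s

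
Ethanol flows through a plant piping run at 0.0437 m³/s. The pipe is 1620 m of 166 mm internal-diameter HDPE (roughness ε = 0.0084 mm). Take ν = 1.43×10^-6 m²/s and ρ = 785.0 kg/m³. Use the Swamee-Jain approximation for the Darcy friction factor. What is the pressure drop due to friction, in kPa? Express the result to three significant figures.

V = 4Q/(πD²) = 4·0.0437/(π·0.166²) = 2.019 m/s
Re = VD/ν = 2.019·0.166/1.43×10^-6 = 2.34×10^5 → turbulent
ε/D = 0.0084/166 = 5.06×10^-5
Swamee-Jain: f = 0.01556
h_f = f(L/D)V²/(2g) = 0.01556·(1620/0.166)·2.019²/(2·9.81) = 31.55 m
Δp = ρg·h_f = 785.0·9.81·31.55 = 242.9 kPa

Δp ≈ 243 kPa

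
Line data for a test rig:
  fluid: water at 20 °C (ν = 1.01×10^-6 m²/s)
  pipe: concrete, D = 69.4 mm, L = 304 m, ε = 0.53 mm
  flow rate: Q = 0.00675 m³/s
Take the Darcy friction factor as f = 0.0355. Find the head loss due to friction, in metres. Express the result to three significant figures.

V = 4Q/(πD²) = 4·0.00675/(π·0.0694²) = 1.784 m/s
h_f = f(L/D)V²/(2g) = 0.03550·(304/0.0694)·1.784²/(2·9.81) = 25.24 m

h_f ≈ 25.2 m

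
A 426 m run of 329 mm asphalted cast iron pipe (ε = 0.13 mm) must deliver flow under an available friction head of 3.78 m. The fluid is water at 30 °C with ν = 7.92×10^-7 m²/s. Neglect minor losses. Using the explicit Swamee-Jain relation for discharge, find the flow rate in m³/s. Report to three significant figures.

Q ≈ 0.158 m³/s

Swamee-Jain (Type II): Q = -0.965·√(gD⁵h_f/L)·ln[ε/(3.7D) + √(3.17ν²L/(gD³h_f))]
√(gD⁵h_f/L) = √(9.81·0.329⁵·3.78/426) = 0.01832
ε/(3.7D) = 1.07×10^-4; √(3.17ν²L/(gD³h_f)) = 2.53×10^-5
Q = -0.965·0.01832·ln(1.321×10^-4) = 0.1579 m³/s
Check: V = 1.86 m/s, Re = 7.71×10^5, f = 0.01671, h_f = 3.80 m ≈ 3.78 m ✓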